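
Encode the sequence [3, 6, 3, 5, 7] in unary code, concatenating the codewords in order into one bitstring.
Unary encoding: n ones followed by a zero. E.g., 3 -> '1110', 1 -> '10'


Encode each number as n ones followed by a terminating 0:
  3 -> 1110 (4 bits)
  6 -> 1111110 (7 bits)
  3 -> 1110 (4 bits)
  5 -> 111110 (6 bits)
  7 -> 11111110 (8 bits)
Total length = 4 + 7 + 4 + 6 + 8 = 29 bits.

Unary([3, 6, 3, 5, 7]) = 11101111110111011111011111110 (29 bits)


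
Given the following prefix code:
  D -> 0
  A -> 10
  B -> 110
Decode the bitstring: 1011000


Decoding step by step:
Bits 10 -> A
Bits 110 -> B
Bits 0 -> D
Bits 0 -> D


Decoded message: ABDD


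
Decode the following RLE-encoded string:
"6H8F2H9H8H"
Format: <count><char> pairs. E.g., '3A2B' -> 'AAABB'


Expanding each <count><char> pair:
  6H -> 'HHHHHH'
  8F -> 'FFFFFFFF'
  2H -> 'HH'
  9H -> 'HHHHHHHHH'
  8H -> 'HHHHHHHH'

Decoded = HHHHHHFFFFFFFFHHHHHHHHHHHHHHHHHHH


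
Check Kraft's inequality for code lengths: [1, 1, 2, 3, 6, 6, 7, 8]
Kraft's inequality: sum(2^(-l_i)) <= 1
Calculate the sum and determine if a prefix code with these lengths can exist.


Sum = 2^(-1) + 2^(-1) + 2^(-2) + 2^(-3) + 2^(-6) + 2^(-6) + 2^(-7) + 2^(-8)
    = 0.5 + 0.5 + 0.25 + 0.125 + 0.015625 + 0.015625 + 0.0078125 + 0.00390625
    = 363/256 = 1.41796875
Since 1.41796875 > 1, Kraft's inequality is NOT satisfied.
A prefix code with these lengths CANNOT exist.

Kraft sum = 1.41796875. Not satisfied.


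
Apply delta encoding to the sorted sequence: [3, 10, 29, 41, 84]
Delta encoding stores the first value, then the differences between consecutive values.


First value: 3
Deltas:
  10 - 3 = 7
  29 - 10 = 19
  41 - 29 = 12
  84 - 41 = 43


Delta encoded: [3, 7, 19, 12, 43]


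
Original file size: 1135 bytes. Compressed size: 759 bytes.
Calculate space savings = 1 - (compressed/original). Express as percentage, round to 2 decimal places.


ratio = compressed/original = 759/1135 = 0.668722
savings = 1 - ratio = 1 - 0.668722 = 0.331278
as a percentage: 0.331278 * 100 = 33.13%

Space savings = 1 - 759/1135 = 33.13%


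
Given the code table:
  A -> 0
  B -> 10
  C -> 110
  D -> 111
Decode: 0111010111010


Decoding:
0 -> A
111 -> D
0 -> A
10 -> B
111 -> D
0 -> A
10 -> B


Result: ADABDAB


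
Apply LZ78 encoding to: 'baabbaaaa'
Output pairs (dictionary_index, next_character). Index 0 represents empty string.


LZ78 encoding steps:
Dictionary: {0: ''}
Step 1: w='' (idx 0), next='b' -> output (0, 'b'), add 'b' as idx 1
Step 2: w='' (idx 0), next='a' -> output (0, 'a'), add 'a' as idx 2
Step 3: w='a' (idx 2), next='b' -> output (2, 'b'), add 'ab' as idx 3
Step 4: w='b' (idx 1), next='a' -> output (1, 'a'), add 'ba' as idx 4
Step 5: w='a' (idx 2), next='a' -> output (2, 'a'), add 'aa' as idx 5
Step 6: w='a' (idx 2), end of input -> output (2, '')


Encoded: [(0, 'b'), (0, 'a'), (2, 'b'), (1, 'a'), (2, 'a'), (2, '')]


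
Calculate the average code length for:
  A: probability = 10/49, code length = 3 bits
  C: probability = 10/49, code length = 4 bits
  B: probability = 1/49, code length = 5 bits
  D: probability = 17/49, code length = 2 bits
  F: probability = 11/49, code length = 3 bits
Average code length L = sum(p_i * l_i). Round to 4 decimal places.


Weighted contributions p_i * l_i:
  A: (10/49) * 3 = 30/49
  C: (10/49) * 4 = 40/49
  B: (1/49) * 5 = 5/49
  D: (17/49) * 2 = 34/49
  F: (11/49) * 3 = 33/49
Sum = (30 + 40 + 5 + 34 + 33)/49 = 142/49

L = 142/49 = 2.8980 bits/symbol


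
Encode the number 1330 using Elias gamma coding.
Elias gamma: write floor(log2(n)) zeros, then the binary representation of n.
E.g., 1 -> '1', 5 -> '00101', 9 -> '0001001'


num_bits = floor(log2(1330)) + 1 = 11
leading_zeros = num_bits - 1 = 10
binary(1330) = 10100110010

Elias gamma(1330) = '0000000000' + '10100110010' = 000000000010100110010 (21 bits)


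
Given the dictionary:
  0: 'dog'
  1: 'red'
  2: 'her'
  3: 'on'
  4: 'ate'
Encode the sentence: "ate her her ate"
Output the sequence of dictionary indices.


Look up each word in the dictionary:
  'ate' -> 4
  'her' -> 2
  'her' -> 2
  'ate' -> 4

Encoded: [4, 2, 2, 4]


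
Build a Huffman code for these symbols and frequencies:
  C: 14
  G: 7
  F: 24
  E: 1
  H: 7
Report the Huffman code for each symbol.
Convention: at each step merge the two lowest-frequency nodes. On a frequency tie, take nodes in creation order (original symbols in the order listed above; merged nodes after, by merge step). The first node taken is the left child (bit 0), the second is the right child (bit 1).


Huffman tree construction:
Step 1: Merge E(1) + G(7) = 8
Step 2: Merge H(7) + (E+G)(8) = 15
Step 3: Merge C(14) + (H+(E+G))(15) = 29
Step 4: Merge F(24) + (C+(H+(E+G)))(29) = 53
Read each symbol's code off the tree from the root (left child = 0, right child = 1).

Codes:
  C: 10 (length 2)
  G: 1111 (length 4)
  F: 0 (length 1)
  E: 1110 (length 4)
  H: 110 (length 3)
Average code length: 105/53 = 1.9811 bits/symbol


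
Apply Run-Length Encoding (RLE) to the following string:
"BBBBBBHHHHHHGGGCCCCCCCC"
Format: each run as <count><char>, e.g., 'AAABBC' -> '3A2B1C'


Scanning runs left to right:
  i=0: run of 'B' x 6 -> '6B'
  i=6: run of 'H' x 6 -> '6H'
  i=12: run of 'G' x 3 -> '3G'
  i=15: run of 'C' x 8 -> '8C'

RLE = 6B6H3G8C


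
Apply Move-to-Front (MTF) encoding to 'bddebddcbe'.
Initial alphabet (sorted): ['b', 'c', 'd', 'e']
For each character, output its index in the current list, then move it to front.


MTF encoding:
'b': index 0 in ['b', 'c', 'd', 'e'] -> ['b', 'c', 'd', 'e']
'd': index 2 in ['b', 'c', 'd', 'e'] -> ['d', 'b', 'c', 'e']
'd': index 0 in ['d', 'b', 'c', 'e'] -> ['d', 'b', 'c', 'e']
'e': index 3 in ['d', 'b', 'c', 'e'] -> ['e', 'd', 'b', 'c']
'b': index 2 in ['e', 'd', 'b', 'c'] -> ['b', 'e', 'd', 'c']
'd': index 2 in ['b', 'e', 'd', 'c'] -> ['d', 'b', 'e', 'c']
'd': index 0 in ['d', 'b', 'e', 'c'] -> ['d', 'b', 'e', 'c']
'c': index 3 in ['d', 'b', 'e', 'c'] -> ['c', 'd', 'b', 'e']
'b': index 2 in ['c', 'd', 'b', 'e'] -> ['b', 'c', 'd', 'e']
'e': index 3 in ['b', 'c', 'd', 'e'] -> ['e', 'b', 'c', 'd']


Output: [0, 2, 0, 3, 2, 2, 0, 3, 2, 3]


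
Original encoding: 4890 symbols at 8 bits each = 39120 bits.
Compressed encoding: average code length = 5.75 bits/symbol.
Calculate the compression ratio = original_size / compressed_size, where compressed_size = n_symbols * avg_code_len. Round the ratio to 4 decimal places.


original_size = n_symbols * orig_bits = 4890 * 8 = 39120 bits
compressed_size = n_symbols * avg_code_len = 4890 * 5.75 = 28117.5 bits
ratio = original_size / compressed_size = 39120 / 28117.5 = 1.3913

Compression ratio = 1.3913


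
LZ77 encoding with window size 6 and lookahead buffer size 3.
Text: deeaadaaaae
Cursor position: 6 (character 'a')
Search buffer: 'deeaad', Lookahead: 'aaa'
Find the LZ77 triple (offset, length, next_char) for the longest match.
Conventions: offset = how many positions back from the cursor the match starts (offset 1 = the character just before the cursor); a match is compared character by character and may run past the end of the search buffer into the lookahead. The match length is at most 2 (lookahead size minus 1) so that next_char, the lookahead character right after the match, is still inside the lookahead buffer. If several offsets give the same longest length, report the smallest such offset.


Try each offset into the search buffer:
  offset=1 (pos 5, char 'd'): match length 0
  offset=2 (pos 4, char 'a'): match length 1
  offset=3 (pos 3, char 'a'): match length 2
  offset=4 (pos 2, char 'e'): match length 0
  offset=5 (pos 1, char 'e'): match length 0
  offset=6 (pos 0, char 'd'): match length 0
Longest match has length 2 at offset 3.
next_char = character at position 6 + 2 = 8 -> 'a'

Best match: offset=3, length=2 (matching 'aa' starting at position 3)
LZ77 triple: (3, 2, 'a')


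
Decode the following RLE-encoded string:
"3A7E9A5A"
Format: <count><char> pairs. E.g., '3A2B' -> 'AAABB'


Expanding each <count><char> pair:
  3A -> 'AAA'
  7E -> 'EEEEEEE'
  9A -> 'AAAAAAAAA'
  5A -> 'AAAAA'

Decoded = AAAEEEEEEEAAAAAAAAAAAAAA


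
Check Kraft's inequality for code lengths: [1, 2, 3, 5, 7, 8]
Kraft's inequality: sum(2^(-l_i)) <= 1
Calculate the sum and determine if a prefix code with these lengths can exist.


Sum = 2^(-1) + 2^(-2) + 2^(-3) + 2^(-5) + 2^(-7) + 2^(-8)
    = 0.5 + 0.25 + 0.125 + 0.03125 + 0.0078125 + 0.00390625
    = 235/256 = 0.91796875
Since 0.91796875 <= 1, Kraft's inequality IS satisfied.
A prefix code with these lengths CAN exist.

Kraft sum = 0.91796875. Satisfied.


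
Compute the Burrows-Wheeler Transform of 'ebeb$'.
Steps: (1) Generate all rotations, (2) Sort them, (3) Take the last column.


Rotations (sorted):
  0: $ebeb -> last char: b
  1: b$ebe -> last char: e
  2: beb$e -> last char: e
  3: eb$eb -> last char: b
  4: ebeb$ -> last char: $


BWT = beeb$


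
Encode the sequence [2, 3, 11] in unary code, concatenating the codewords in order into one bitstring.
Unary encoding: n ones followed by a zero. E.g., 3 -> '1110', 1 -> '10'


Encode each number as n ones followed by a terminating 0:
  2 -> 110 (3 bits)
  3 -> 1110 (4 bits)
  11 -> 111111111110 (12 bits)
Total length = 3 + 4 + 12 = 19 bits.

Unary([2, 3, 11]) = 1101110111111111110 (19 bits)


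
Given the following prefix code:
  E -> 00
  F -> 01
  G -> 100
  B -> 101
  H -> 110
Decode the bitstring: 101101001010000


Decoding step by step:
Bits 101 -> B
Bits 101 -> B
Bits 00 -> E
Bits 101 -> B
Bits 00 -> E
Bits 00 -> E


Decoded message: BBEBEE


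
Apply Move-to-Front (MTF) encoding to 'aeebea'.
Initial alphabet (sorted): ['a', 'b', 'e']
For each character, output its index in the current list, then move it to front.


MTF encoding:
'a': index 0 in ['a', 'b', 'e'] -> ['a', 'b', 'e']
'e': index 2 in ['a', 'b', 'e'] -> ['e', 'a', 'b']
'e': index 0 in ['e', 'a', 'b'] -> ['e', 'a', 'b']
'b': index 2 in ['e', 'a', 'b'] -> ['b', 'e', 'a']
'e': index 1 in ['b', 'e', 'a'] -> ['e', 'b', 'a']
'a': index 2 in ['e', 'b', 'a'] -> ['a', 'e', 'b']


Output: [0, 2, 0, 2, 1, 2]


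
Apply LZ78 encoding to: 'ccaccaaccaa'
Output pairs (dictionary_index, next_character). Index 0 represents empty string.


LZ78 encoding steps:
Dictionary: {0: ''}
Step 1: w='' (idx 0), next='c' -> output (0, 'c'), add 'c' as idx 1
Step 2: w='c' (idx 1), next='a' -> output (1, 'a'), add 'ca' as idx 2
Step 3: w='c' (idx 1), next='c' -> output (1, 'c'), add 'cc' as idx 3
Step 4: w='' (idx 0), next='a' -> output (0, 'a'), add 'a' as idx 4
Step 5: w='a' (idx 4), next='c' -> output (4, 'c'), add 'ac' as idx 5
Step 6: w='ca' (idx 2), next='a' -> output (2, 'a'), add 'caa' as idx 6


Encoded: [(0, 'c'), (1, 'a'), (1, 'c'), (0, 'a'), (4, 'c'), (2, 'a')]


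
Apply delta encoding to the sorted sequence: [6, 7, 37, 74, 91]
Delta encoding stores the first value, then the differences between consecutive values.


First value: 6
Deltas:
  7 - 6 = 1
  37 - 7 = 30
  74 - 37 = 37
  91 - 74 = 17


Delta encoded: [6, 1, 30, 37, 17]


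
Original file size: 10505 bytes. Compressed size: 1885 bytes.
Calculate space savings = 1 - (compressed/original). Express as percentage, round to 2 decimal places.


ratio = compressed/original = 1885/10505 = 0.179438
savings = 1 - ratio = 1 - 0.179438 = 0.820562
as a percentage: 0.820562 * 100 = 82.06%

Space savings = 1 - 1885/10505 = 82.06%


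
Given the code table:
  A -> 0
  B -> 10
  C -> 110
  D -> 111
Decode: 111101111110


Decoding:
111 -> D
10 -> B
111 -> D
111 -> D
0 -> A


Result: DBDDA


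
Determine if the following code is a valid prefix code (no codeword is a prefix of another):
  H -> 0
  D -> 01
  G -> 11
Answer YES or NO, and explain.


Checking each pair (does one codeword prefix another?):
  H='0' vs D='01': prefix -- VIOLATION

NO -- this is NOT a valid prefix code. H (0) is a prefix of D (01).


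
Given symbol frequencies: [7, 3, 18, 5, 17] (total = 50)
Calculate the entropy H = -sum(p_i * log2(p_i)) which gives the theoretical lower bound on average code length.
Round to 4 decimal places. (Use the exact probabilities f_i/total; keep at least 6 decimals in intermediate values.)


Per-symbol terms -p_i * log2(p_i) with p_i = f_i/50:
  p = 7/50 = 0.140000: log2(p) = -2.836501, -p*log2(p) = 0.397110
  p = 3/50 = 0.060000: log2(p) = -4.058894, -p*log2(p) = 0.243534
  p = 18/50 = 0.360000: log2(p) = -1.473931, -p*log2(p) = 0.530615
  p = 5/50 = 0.100000: log2(p) = -3.321928, -p*log2(p) = 0.332193
  p = 17/50 = 0.340000: log2(p) = -1.556393, -p*log2(p) = 0.529174
H = 0.397110 + 0.243534 + 0.530615 + 0.332193 + 0.529174 = 2.032626

H = 2.0326 bits/symbol


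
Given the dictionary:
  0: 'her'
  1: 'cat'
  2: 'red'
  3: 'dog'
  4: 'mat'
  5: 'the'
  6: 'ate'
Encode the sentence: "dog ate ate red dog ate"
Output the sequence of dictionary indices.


Look up each word in the dictionary:
  'dog' -> 3
  'ate' -> 6
  'ate' -> 6
  'red' -> 2
  'dog' -> 3
  'ate' -> 6

Encoded: [3, 6, 6, 2, 3, 6]


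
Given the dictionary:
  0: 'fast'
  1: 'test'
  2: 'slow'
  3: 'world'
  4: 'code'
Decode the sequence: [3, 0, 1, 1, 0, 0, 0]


Look up each index in the dictionary:
  3 -> 'world'
  0 -> 'fast'
  1 -> 'test'
  1 -> 'test'
  0 -> 'fast'
  0 -> 'fast'
  0 -> 'fast'

Decoded: "world fast test test fast fast fast"


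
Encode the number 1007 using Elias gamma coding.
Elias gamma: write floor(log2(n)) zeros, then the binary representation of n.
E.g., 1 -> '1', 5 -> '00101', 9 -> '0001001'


num_bits = floor(log2(1007)) + 1 = 10
leading_zeros = num_bits - 1 = 9
binary(1007) = 1111101111

Elias gamma(1007) = '000000000' + '1111101111' = 0000000001111101111 (19 bits)


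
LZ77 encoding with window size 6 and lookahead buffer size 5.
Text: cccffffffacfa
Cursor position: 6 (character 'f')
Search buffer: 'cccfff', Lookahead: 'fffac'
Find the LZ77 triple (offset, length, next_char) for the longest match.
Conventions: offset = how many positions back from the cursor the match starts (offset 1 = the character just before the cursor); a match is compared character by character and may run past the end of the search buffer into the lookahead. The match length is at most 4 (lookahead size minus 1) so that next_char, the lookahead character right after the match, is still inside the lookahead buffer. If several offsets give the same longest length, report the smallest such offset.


Try each offset into the search buffer:
  offset=1 (pos 5, char 'f'): match length 3
  offset=2 (pos 4, char 'f'): match length 3
  offset=3 (pos 3, char 'f'): match length 3
  offset=4 (pos 2, char 'c'): match length 0
  offset=5 (pos 1, char 'c'): match length 0
  offset=6 (pos 0, char 'c'): match length 0
Longest match has length 3, found at offsets 1, 2, 3; take the smallest, offset 1.
next_char = character at position 6 + 3 = 9 -> 'a'

Best match: offset=1, length=3 (matching 'fff' starting at position 5)
LZ77 triple: (1, 3, 'a')


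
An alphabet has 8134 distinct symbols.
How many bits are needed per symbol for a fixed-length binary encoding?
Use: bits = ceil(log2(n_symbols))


log2(8134) = 12.9897
Bracket: 2^12 = 4096 < 8134 <= 2^13 = 8192
So ceil(log2(8134)) = 13

bits = ceil(log2(8134)) = ceil(12.9897) = 13 bits


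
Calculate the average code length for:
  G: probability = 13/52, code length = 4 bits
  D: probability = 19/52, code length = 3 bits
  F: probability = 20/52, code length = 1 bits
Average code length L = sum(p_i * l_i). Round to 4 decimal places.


Weighted contributions p_i * l_i:
  G: (13/52) * 4 = 52/52
  D: (19/52) * 3 = 57/52
  F: (20/52) * 1 = 20/52
Sum = (52 + 57 + 20)/52 = 129/52

L = 129/52 = 2.4808 bits/symbol


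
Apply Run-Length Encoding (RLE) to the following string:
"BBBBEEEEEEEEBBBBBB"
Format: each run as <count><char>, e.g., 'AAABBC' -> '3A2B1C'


Scanning runs left to right:
  i=0: run of 'B' x 4 -> '4B'
  i=4: run of 'E' x 8 -> '8E'
  i=12: run of 'B' x 6 -> '6B'

RLE = 4B8E6B


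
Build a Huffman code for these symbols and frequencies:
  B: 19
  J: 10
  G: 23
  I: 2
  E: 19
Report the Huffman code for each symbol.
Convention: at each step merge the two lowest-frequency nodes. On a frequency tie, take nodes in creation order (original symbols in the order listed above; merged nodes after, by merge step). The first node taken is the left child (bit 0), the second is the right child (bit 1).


Huffman tree construction:
Step 1: Merge I(2) + J(10) = 12
Step 2: Merge (I+J)(12) + B(19) = 31
Step 3: Merge E(19) + G(23) = 42
Step 4: Merge ((I+J)+B)(31) + (E+G)(42) = 73
Read each symbol's code off the tree from the root (left child = 0, right child = 1).

Codes:
  B: 01 (length 2)
  J: 001 (length 3)
  G: 11 (length 2)
  I: 000 (length 3)
  E: 10 (length 2)
Average code length: 158/73 = 2.1644 bits/symbol


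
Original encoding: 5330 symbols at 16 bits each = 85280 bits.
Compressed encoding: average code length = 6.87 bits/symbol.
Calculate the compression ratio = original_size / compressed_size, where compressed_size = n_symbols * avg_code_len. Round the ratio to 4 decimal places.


original_size = n_symbols * orig_bits = 5330 * 16 = 85280 bits
compressed_size = n_symbols * avg_code_len = 5330 * 6.87 = 36617.1 bits
ratio = original_size / compressed_size = 85280 / 36617.1 = 2.329

Compression ratio = 2.329


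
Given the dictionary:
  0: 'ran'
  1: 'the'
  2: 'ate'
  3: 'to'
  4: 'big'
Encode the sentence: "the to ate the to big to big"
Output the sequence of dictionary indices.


Look up each word in the dictionary:
  'the' -> 1
  'to' -> 3
  'ate' -> 2
  'the' -> 1
  'to' -> 3
  'big' -> 4
  'to' -> 3
  'big' -> 4

Encoded: [1, 3, 2, 1, 3, 4, 3, 4]


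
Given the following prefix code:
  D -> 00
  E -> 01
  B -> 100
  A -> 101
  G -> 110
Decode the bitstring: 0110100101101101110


Decoding step by step:
Bits 01 -> E
Bits 101 -> A
Bits 00 -> D
Bits 101 -> A
Bits 101 -> A
Bits 101 -> A
Bits 110 -> G


Decoded message: EADAAAG


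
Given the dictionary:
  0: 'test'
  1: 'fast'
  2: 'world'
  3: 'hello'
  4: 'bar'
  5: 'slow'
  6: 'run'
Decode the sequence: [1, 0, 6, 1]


Look up each index in the dictionary:
  1 -> 'fast'
  0 -> 'test'
  6 -> 'run'
  1 -> 'fast'

Decoded: "fast test run fast"


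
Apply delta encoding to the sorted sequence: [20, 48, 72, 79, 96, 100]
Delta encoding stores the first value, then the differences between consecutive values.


First value: 20
Deltas:
  48 - 20 = 28
  72 - 48 = 24
  79 - 72 = 7
  96 - 79 = 17
  100 - 96 = 4


Delta encoded: [20, 28, 24, 7, 17, 4]


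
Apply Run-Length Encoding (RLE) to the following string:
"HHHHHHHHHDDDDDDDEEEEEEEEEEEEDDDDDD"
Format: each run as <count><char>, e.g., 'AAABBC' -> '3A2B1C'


Scanning runs left to right:
  i=0: run of 'H' x 9 -> '9H'
  i=9: run of 'D' x 7 -> '7D'
  i=16: run of 'E' x 12 -> '12E'
  i=28: run of 'D' x 6 -> '6D'

RLE = 9H7D12E6D


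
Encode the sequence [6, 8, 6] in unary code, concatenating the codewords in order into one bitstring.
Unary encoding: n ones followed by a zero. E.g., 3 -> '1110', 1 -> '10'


Encode each number as n ones followed by a terminating 0:
  6 -> 1111110 (7 bits)
  8 -> 111111110 (9 bits)
  6 -> 1111110 (7 bits)
Total length = 7 + 9 + 7 = 23 bits.

Unary([6, 8, 6]) = 11111101111111101111110 (23 bits)


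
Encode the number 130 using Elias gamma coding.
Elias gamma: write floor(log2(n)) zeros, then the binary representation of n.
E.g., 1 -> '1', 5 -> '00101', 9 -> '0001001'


num_bits = floor(log2(130)) + 1 = 8
leading_zeros = num_bits - 1 = 7
binary(130) = 10000010

Elias gamma(130) = '0000000' + '10000010' = 000000010000010 (15 bits)


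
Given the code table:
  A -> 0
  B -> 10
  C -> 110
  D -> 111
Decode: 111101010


Decoding:
111 -> D
10 -> B
10 -> B
10 -> B


Result: DBBB


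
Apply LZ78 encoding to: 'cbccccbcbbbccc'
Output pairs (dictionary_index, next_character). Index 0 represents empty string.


LZ78 encoding steps:
Dictionary: {0: ''}
Step 1: w='' (idx 0), next='c' -> output (0, 'c'), add 'c' as idx 1
Step 2: w='' (idx 0), next='b' -> output (0, 'b'), add 'b' as idx 2
Step 3: w='c' (idx 1), next='c' -> output (1, 'c'), add 'cc' as idx 3
Step 4: w='cc' (idx 3), next='b' -> output (3, 'b'), add 'ccb' as idx 4
Step 5: w='c' (idx 1), next='b' -> output (1, 'b'), add 'cb' as idx 5
Step 6: w='b' (idx 2), next='b' -> output (2, 'b'), add 'bb' as idx 6
Step 7: w='cc' (idx 3), next='c' -> output (3, 'c'), add 'ccc' as idx 7


Encoded: [(0, 'c'), (0, 'b'), (1, 'c'), (3, 'b'), (1, 'b'), (2, 'b'), (3, 'c')]


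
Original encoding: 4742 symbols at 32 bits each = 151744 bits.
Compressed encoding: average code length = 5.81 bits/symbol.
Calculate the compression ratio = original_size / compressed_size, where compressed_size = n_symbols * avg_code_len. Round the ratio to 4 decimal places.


original_size = n_symbols * orig_bits = 4742 * 32 = 151744 bits
compressed_size = n_symbols * avg_code_len = 4742 * 5.81 = 27551.02 bits
ratio = original_size / compressed_size = 151744 / 27551.02 = 5.5077

Compression ratio = 5.5077


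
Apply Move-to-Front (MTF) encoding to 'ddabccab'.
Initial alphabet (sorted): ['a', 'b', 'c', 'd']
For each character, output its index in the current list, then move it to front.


MTF encoding:
'd': index 3 in ['a', 'b', 'c', 'd'] -> ['d', 'a', 'b', 'c']
'd': index 0 in ['d', 'a', 'b', 'c'] -> ['d', 'a', 'b', 'c']
'a': index 1 in ['d', 'a', 'b', 'c'] -> ['a', 'd', 'b', 'c']
'b': index 2 in ['a', 'd', 'b', 'c'] -> ['b', 'a', 'd', 'c']
'c': index 3 in ['b', 'a', 'd', 'c'] -> ['c', 'b', 'a', 'd']
'c': index 0 in ['c', 'b', 'a', 'd'] -> ['c', 'b', 'a', 'd']
'a': index 2 in ['c', 'b', 'a', 'd'] -> ['a', 'c', 'b', 'd']
'b': index 2 in ['a', 'c', 'b', 'd'] -> ['b', 'a', 'c', 'd']


Output: [3, 0, 1, 2, 3, 0, 2, 2]


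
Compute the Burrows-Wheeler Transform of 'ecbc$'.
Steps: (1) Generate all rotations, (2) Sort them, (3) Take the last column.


Rotations (sorted):
  0: $ecbc -> last char: c
  1: bc$ec -> last char: c
  2: c$ecb -> last char: b
  3: cbc$e -> last char: e
  4: ecbc$ -> last char: $


BWT = ccbe$


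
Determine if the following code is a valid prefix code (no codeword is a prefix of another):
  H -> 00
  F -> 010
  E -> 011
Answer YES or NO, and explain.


Checking each pair (does one codeword prefix another?):
  H='00' vs F='010': no prefix
  H='00' vs E='011': no prefix
  F='010' vs H='00': no prefix
  F='010' vs E='011': no prefix
  E='011' vs H='00': no prefix
  E='011' vs F='010': no prefix
No violation found over all pairs.

YES -- this is a valid prefix code. No codeword is a prefix of any other codeword.


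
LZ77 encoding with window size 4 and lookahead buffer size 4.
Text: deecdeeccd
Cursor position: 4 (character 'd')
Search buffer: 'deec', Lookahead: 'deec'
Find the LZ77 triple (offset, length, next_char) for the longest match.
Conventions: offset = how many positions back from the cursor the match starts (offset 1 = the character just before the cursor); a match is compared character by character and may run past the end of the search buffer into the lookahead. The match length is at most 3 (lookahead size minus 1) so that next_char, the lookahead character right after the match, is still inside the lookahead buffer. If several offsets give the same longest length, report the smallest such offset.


Try each offset into the search buffer:
  offset=1 (pos 3, char 'c'): match length 0
  offset=2 (pos 2, char 'e'): match length 0
  offset=3 (pos 1, char 'e'): match length 0
  offset=4 (pos 0, char 'd'): match length 3
Longest match has length 3 at offset 4.
next_char = character at position 4 + 3 = 7 -> 'c'

Best match: offset=4, length=3 (matching 'dee' starting at position 0)
LZ77 triple: (4, 3, 'c')


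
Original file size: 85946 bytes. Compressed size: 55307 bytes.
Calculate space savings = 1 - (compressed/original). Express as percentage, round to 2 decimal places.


ratio = compressed/original = 55307/85946 = 0.643509
savings = 1 - ratio = 1 - 0.643509 = 0.356491
as a percentage: 0.356491 * 100 = 35.65%

Space savings = 1 - 55307/85946 = 35.65%


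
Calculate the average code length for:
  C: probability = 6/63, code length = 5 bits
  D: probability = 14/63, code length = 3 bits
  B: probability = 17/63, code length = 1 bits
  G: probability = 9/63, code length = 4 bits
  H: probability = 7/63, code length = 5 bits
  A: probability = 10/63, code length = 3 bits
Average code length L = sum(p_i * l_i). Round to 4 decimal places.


Weighted contributions p_i * l_i:
  C: (6/63) * 5 = 30/63
  D: (14/63) * 3 = 42/63
  B: (17/63) * 1 = 17/63
  G: (9/63) * 4 = 36/63
  H: (7/63) * 5 = 35/63
  A: (10/63) * 3 = 30/63
Sum = (30 + 42 + 17 + 36 + 35 + 30)/63 = 190/63

L = 190/63 = 3.0159 bits/symbol


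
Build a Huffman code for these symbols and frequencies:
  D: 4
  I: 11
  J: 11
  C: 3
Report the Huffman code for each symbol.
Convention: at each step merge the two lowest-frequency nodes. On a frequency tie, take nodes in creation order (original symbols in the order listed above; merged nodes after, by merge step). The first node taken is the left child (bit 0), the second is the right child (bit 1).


Huffman tree construction:
Step 1: Merge C(3) + D(4) = 7
Step 2: Merge (C+D)(7) + I(11) = 18
Step 3: Merge J(11) + ((C+D)+I)(18) = 29
Read each symbol's code off the tree from the root (left child = 0, right child = 1).

Codes:
  D: 101 (length 3)
  I: 11 (length 2)
  J: 0 (length 1)
  C: 100 (length 3)
Average code length: 54/29 = 1.8621 bits/symbol


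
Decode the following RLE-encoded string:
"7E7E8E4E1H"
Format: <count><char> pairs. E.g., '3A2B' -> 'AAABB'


Expanding each <count><char> pair:
  7E -> 'EEEEEEE'
  7E -> 'EEEEEEE'
  8E -> 'EEEEEEEE'
  4E -> 'EEEE'
  1H -> 'H'

Decoded = EEEEEEEEEEEEEEEEEEEEEEEEEEH


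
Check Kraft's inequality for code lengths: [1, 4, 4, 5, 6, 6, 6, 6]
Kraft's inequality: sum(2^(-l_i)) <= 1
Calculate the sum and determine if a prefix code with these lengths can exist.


Sum = 2^(-1) + 2^(-4) + 2^(-4) + 2^(-5) + 2^(-6) + 2^(-6) + 2^(-6) + 2^(-6)
    = 0.5 + 0.0625 + 0.0625 + 0.03125 + 0.015625 + 0.015625 + 0.015625 + 0.015625
    = 46/64 = 0.71875
Since 0.71875 <= 1, Kraft's inequality IS satisfied.
A prefix code with these lengths CAN exist.

Kraft sum = 0.71875. Satisfied.


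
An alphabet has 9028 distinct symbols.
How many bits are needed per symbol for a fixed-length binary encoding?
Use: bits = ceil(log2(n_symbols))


log2(9028) = 13.1402
Bracket: 2^13 = 8192 < 9028 <= 2^14 = 16384
So ceil(log2(9028)) = 14

bits = ceil(log2(9028)) = ceil(13.1402) = 14 bits


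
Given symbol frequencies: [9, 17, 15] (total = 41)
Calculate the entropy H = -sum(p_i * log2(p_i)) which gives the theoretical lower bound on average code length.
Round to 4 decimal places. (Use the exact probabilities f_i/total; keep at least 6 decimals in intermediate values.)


Per-symbol terms -p_i * log2(p_i) with p_i = f_i/41:
  p = 9/41 = 0.219512: log2(p) = -2.187627, -p*log2(p) = 0.480211
  p = 17/41 = 0.414634: log2(p) = -1.270089, -p*log2(p) = 0.526622
  p = 15/41 = 0.365854: log2(p) = -1.450661, -p*log2(p) = 0.530730
H = 0.480211 + 0.526622 + 0.530730 = 1.537563

H = 1.5376 bits/symbol


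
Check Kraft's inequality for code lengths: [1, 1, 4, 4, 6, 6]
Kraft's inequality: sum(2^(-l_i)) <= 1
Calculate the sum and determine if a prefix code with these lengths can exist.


Sum = 2^(-1) + 2^(-1) + 2^(-4) + 2^(-4) + 2^(-6) + 2^(-6)
    = 0.5 + 0.5 + 0.0625 + 0.0625 + 0.015625 + 0.015625
    = 74/64 = 1.15625
Since 1.15625 > 1, Kraft's inequality is NOT satisfied.
A prefix code with these lengths CANNOT exist.

Kraft sum = 1.15625. Not satisfied.


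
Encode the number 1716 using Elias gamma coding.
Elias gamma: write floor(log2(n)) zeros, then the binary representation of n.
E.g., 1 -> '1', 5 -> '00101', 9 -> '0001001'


num_bits = floor(log2(1716)) + 1 = 11
leading_zeros = num_bits - 1 = 10
binary(1716) = 11010110100

Elias gamma(1716) = '0000000000' + '11010110100' = 000000000011010110100 (21 bits)


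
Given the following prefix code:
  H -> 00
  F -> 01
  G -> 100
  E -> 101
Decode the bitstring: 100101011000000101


Decoding step by step:
Bits 100 -> G
Bits 101 -> E
Bits 01 -> F
Bits 100 -> G
Bits 00 -> H
Bits 00 -> H
Bits 101 -> E


Decoded message: GEFGHHE


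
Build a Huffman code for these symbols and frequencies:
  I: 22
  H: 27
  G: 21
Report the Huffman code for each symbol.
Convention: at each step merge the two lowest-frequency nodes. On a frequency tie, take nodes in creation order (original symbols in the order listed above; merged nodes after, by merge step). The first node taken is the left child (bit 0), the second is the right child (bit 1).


Huffman tree construction:
Step 1: Merge G(21) + I(22) = 43
Step 2: Merge H(27) + (G+I)(43) = 70
Read each symbol's code off the tree from the root (left child = 0, right child = 1).

Codes:
  I: 11 (length 2)
  H: 0 (length 1)
  G: 10 (length 2)
Average code length: 113/70 = 1.6143 bits/symbol


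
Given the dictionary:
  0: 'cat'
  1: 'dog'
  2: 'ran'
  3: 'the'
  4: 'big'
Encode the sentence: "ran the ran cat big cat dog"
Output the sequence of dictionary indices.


Look up each word in the dictionary:
  'ran' -> 2
  'the' -> 3
  'ran' -> 2
  'cat' -> 0
  'big' -> 4
  'cat' -> 0
  'dog' -> 1

Encoded: [2, 3, 2, 0, 4, 0, 1]


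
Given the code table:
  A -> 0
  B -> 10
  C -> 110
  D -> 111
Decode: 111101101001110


Decoding:
111 -> D
10 -> B
110 -> C
10 -> B
0 -> A
111 -> D
0 -> A


Result: DBCBADA


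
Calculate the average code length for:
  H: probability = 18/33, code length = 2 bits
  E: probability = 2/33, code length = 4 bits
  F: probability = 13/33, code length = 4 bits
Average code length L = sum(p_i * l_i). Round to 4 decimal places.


Weighted contributions p_i * l_i:
  H: (18/33) * 2 = 36/33
  E: (2/33) * 4 = 8/33
  F: (13/33) * 4 = 52/33
Sum = (36 + 8 + 52)/33 = 96/33

L = 96/33 = 2.9091 bits/symbol


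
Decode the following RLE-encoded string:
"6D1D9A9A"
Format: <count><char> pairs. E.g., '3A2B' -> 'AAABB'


Expanding each <count><char> pair:
  6D -> 'DDDDDD'
  1D -> 'D'
  9A -> 'AAAAAAAAA'
  9A -> 'AAAAAAAAA'

Decoded = DDDDDDDAAAAAAAAAAAAAAAAAA


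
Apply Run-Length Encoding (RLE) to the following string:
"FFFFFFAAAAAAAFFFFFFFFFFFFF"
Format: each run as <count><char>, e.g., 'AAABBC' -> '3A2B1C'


Scanning runs left to right:
  i=0: run of 'F' x 6 -> '6F'
  i=6: run of 'A' x 7 -> '7A'
  i=13: run of 'F' x 13 -> '13F'

RLE = 6F7A13F


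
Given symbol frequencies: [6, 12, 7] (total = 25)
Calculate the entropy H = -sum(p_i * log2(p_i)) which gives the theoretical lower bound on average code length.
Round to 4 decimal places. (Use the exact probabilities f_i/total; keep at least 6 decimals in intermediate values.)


Per-symbol terms -p_i * log2(p_i) with p_i = f_i/25:
  p = 6/25 = 0.240000: log2(p) = -2.058894, -p*log2(p) = 0.494134
  p = 12/25 = 0.480000: log2(p) = -1.058894, -p*log2(p) = 0.508269
  p = 7/25 = 0.280000: log2(p) = -1.836501, -p*log2(p) = 0.514220
H = 0.494134 + 0.508269 + 0.514220 = 1.516623

H = 1.5166 bits/symbol


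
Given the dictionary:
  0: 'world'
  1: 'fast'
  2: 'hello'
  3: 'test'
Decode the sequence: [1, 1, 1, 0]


Look up each index in the dictionary:
  1 -> 'fast'
  1 -> 'fast'
  1 -> 'fast'
  0 -> 'world'

Decoded: "fast fast fast world"


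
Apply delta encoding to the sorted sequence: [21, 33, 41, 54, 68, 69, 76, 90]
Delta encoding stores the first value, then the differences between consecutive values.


First value: 21
Deltas:
  33 - 21 = 12
  41 - 33 = 8
  54 - 41 = 13
  68 - 54 = 14
  69 - 68 = 1
  76 - 69 = 7
  90 - 76 = 14


Delta encoded: [21, 12, 8, 13, 14, 1, 7, 14]


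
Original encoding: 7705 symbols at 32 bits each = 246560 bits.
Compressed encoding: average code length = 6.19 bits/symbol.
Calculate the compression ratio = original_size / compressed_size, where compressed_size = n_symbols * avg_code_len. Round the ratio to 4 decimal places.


original_size = n_symbols * orig_bits = 7705 * 32 = 246560 bits
compressed_size = n_symbols * avg_code_len = 7705 * 6.19 = 47693.95 bits
ratio = original_size / compressed_size = 246560 / 47693.95 = 5.1696

Compression ratio = 5.1696


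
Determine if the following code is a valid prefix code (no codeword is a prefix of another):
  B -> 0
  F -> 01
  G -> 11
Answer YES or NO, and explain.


Checking each pair (does one codeword prefix another?):
  B='0' vs F='01': prefix -- VIOLATION

NO -- this is NOT a valid prefix code. B (0) is a prefix of F (01).


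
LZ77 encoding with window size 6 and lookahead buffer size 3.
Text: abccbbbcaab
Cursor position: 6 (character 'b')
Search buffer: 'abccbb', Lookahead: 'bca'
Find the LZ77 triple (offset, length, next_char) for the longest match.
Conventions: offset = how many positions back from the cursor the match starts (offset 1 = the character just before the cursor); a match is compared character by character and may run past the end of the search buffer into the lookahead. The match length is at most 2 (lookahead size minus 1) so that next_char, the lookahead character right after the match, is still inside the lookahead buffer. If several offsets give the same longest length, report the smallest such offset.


Try each offset into the search buffer:
  offset=1 (pos 5, char 'b'): match length 1
  offset=2 (pos 4, char 'b'): match length 1
  offset=3 (pos 3, char 'c'): match length 0
  offset=4 (pos 2, char 'c'): match length 0
  offset=5 (pos 1, char 'b'): match length 2
  offset=6 (pos 0, char 'a'): match length 0
Longest match has length 2 at offset 5.
next_char = character at position 6 + 2 = 8 -> 'a'

Best match: offset=5, length=2 (matching 'bc' starting at position 1)
LZ77 triple: (5, 2, 'a')


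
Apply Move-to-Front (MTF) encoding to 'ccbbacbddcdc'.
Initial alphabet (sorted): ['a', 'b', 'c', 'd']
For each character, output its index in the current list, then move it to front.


MTF encoding:
'c': index 2 in ['a', 'b', 'c', 'd'] -> ['c', 'a', 'b', 'd']
'c': index 0 in ['c', 'a', 'b', 'd'] -> ['c', 'a', 'b', 'd']
'b': index 2 in ['c', 'a', 'b', 'd'] -> ['b', 'c', 'a', 'd']
'b': index 0 in ['b', 'c', 'a', 'd'] -> ['b', 'c', 'a', 'd']
'a': index 2 in ['b', 'c', 'a', 'd'] -> ['a', 'b', 'c', 'd']
'c': index 2 in ['a', 'b', 'c', 'd'] -> ['c', 'a', 'b', 'd']
'b': index 2 in ['c', 'a', 'b', 'd'] -> ['b', 'c', 'a', 'd']
'd': index 3 in ['b', 'c', 'a', 'd'] -> ['d', 'b', 'c', 'a']
'd': index 0 in ['d', 'b', 'c', 'a'] -> ['d', 'b', 'c', 'a']
'c': index 2 in ['d', 'b', 'c', 'a'] -> ['c', 'd', 'b', 'a']
'd': index 1 in ['c', 'd', 'b', 'a'] -> ['d', 'c', 'b', 'a']
'c': index 1 in ['d', 'c', 'b', 'a'] -> ['c', 'd', 'b', 'a']


Output: [2, 0, 2, 0, 2, 2, 2, 3, 0, 2, 1, 1]


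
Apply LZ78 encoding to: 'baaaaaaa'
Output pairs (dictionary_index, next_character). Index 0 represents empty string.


LZ78 encoding steps:
Dictionary: {0: ''}
Step 1: w='' (idx 0), next='b' -> output (0, 'b'), add 'b' as idx 1
Step 2: w='' (idx 0), next='a' -> output (0, 'a'), add 'a' as idx 2
Step 3: w='a' (idx 2), next='a' -> output (2, 'a'), add 'aa' as idx 3
Step 4: w='aa' (idx 3), next='a' -> output (3, 'a'), add 'aaa' as idx 4
Step 5: w='a' (idx 2), end of input -> output (2, '')


Encoded: [(0, 'b'), (0, 'a'), (2, 'a'), (3, 'a'), (2, '')]


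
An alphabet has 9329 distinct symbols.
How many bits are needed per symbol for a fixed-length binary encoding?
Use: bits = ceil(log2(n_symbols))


log2(9329) = 13.1875
Bracket: 2^13 = 8192 < 9329 <= 2^14 = 16384
So ceil(log2(9329)) = 14

bits = ceil(log2(9329)) = ceil(13.1875) = 14 bits


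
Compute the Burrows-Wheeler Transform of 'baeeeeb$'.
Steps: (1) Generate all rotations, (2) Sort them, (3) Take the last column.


Rotations (sorted):
  0: $baeeeeb -> last char: b
  1: aeeeeb$b -> last char: b
  2: b$baeeee -> last char: e
  3: baeeeeb$ -> last char: $
  4: eb$baeee -> last char: e
  5: eeb$baee -> last char: e
  6: eeeb$bae -> last char: e
  7: eeeeb$ba -> last char: a


BWT = bbe$eeea


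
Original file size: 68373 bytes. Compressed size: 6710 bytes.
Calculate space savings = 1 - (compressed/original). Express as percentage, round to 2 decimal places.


ratio = compressed/original = 6710/68373 = 0.098138
savings = 1 - ratio = 1 - 0.098138 = 0.901862
as a percentage: 0.901862 * 100 = 90.19%

Space savings = 1 - 6710/68373 = 90.19%


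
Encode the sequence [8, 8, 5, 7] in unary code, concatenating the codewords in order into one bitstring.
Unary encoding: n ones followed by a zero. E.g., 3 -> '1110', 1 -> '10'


Encode each number as n ones followed by a terminating 0:
  8 -> 111111110 (9 bits)
  8 -> 111111110 (9 bits)
  5 -> 111110 (6 bits)
  7 -> 11111110 (8 bits)
Total length = 9 + 9 + 6 + 8 = 32 bits.

Unary([8, 8, 5, 7]) = 11111111011111111011111011111110 (32 bits)


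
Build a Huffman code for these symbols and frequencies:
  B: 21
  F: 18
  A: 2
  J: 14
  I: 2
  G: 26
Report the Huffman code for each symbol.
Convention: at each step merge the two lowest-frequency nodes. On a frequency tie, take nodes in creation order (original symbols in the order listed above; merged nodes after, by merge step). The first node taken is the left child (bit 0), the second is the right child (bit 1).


Huffman tree construction:
Step 1: Merge A(2) + I(2) = 4
Step 2: Merge (A+I)(4) + J(14) = 18
Step 3: Merge F(18) + ((A+I)+J)(18) = 36
Step 4: Merge B(21) + G(26) = 47
Step 5: Merge (F+((A+I)+J))(36) + (B+G)(47) = 83
Read each symbol's code off the tree from the root (left child = 0, right child = 1).

Codes:
  B: 10 (length 2)
  F: 00 (length 2)
  A: 0100 (length 4)
  J: 011 (length 3)
  I: 0101 (length 4)
  G: 11 (length 2)
Average code length: 188/83 = 2.2651 bits/symbol


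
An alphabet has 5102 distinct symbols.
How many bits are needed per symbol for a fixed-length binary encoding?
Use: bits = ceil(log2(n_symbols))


log2(5102) = 12.3168
Bracket: 2^12 = 4096 < 5102 <= 2^13 = 8192
So ceil(log2(5102)) = 13

bits = ceil(log2(5102)) = ceil(12.3168) = 13 bits


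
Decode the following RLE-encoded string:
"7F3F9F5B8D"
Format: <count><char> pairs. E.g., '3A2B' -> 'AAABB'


Expanding each <count><char> pair:
  7F -> 'FFFFFFF'
  3F -> 'FFF'
  9F -> 'FFFFFFFFF'
  5B -> 'BBBBB'
  8D -> 'DDDDDDDD'

Decoded = FFFFFFFFFFFFFFFFFFFBBBBBDDDDDDDD


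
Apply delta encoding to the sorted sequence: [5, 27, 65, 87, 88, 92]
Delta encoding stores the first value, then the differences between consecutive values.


First value: 5
Deltas:
  27 - 5 = 22
  65 - 27 = 38
  87 - 65 = 22
  88 - 87 = 1
  92 - 88 = 4


Delta encoded: [5, 22, 38, 22, 1, 4]


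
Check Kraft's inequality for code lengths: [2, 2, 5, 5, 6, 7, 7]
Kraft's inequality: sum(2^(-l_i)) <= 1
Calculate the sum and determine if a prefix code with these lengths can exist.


Sum = 2^(-2) + 2^(-2) + 2^(-5) + 2^(-5) + 2^(-6) + 2^(-7) + 2^(-7)
    = 0.25 + 0.25 + 0.03125 + 0.03125 + 0.015625 + 0.0078125 + 0.0078125
    = 76/128 = 0.59375
Since 0.59375 <= 1, Kraft's inequality IS satisfied.
A prefix code with these lengths CAN exist.

Kraft sum = 0.59375. Satisfied.


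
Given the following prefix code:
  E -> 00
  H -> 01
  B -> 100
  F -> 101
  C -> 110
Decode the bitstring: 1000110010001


Decoding step by step:
Bits 100 -> B
Bits 01 -> H
Bits 100 -> B
Bits 100 -> B
Bits 01 -> H


Decoded message: BHBBH


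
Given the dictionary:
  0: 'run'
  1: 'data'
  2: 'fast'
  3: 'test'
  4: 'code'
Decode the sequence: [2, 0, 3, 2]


Look up each index in the dictionary:
  2 -> 'fast'
  0 -> 'run'
  3 -> 'test'
  2 -> 'fast'

Decoded: "fast run test fast"


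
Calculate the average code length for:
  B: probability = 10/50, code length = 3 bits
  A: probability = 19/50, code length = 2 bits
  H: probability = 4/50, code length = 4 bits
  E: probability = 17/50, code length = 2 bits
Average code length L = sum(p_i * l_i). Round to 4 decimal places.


Weighted contributions p_i * l_i:
  B: (10/50) * 3 = 30/50
  A: (19/50) * 2 = 38/50
  H: (4/50) * 4 = 16/50
  E: (17/50) * 2 = 34/50
Sum = (30 + 38 + 16 + 34)/50 = 118/50

L = 118/50 = 2.3600 bits/symbol
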